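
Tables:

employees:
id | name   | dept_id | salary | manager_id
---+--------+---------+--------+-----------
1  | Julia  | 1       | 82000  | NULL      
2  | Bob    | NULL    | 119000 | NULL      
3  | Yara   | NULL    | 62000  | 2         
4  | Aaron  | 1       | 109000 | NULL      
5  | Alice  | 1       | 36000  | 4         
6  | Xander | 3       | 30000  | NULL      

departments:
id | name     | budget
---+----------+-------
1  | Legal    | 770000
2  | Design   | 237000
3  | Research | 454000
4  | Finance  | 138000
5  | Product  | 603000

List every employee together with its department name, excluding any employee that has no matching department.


INNER JOIN keeps only employees rows whose dept_id matches an id in departments. Walk through each employee:
  - employee 1 (Julia): dept_id=1 -> matches Legal
  - employee 2 (Bob): dept_id=NULL, no match -> dropped
  - employee 3 (Yara): dept_id=NULL, no match -> dropped
  - employee 4 (Aaron): dept_id=1 -> matches Legal
  - employee 5 (Alice): dept_id=1 -> matches Legal
  - employee 6 (Xander): dept_id=3 -> matches Research
So 2 of 6 rows are dropped.

SQL:
SELECT a.name, b.name AS department
FROM employees a
INNER JOIN departments b ON a.dept_id = b.id

Result:
name   | department
-------+-----------
Julia  | Legal     
Aaron  | Legal     
Alice  | Legal     
Xander | Research  


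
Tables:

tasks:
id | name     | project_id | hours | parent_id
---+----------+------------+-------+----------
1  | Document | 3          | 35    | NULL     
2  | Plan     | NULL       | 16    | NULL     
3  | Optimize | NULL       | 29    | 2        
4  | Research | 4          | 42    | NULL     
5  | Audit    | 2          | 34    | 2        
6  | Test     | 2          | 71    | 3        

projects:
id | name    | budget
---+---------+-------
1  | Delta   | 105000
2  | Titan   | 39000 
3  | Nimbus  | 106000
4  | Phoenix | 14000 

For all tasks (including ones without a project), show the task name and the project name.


LEFT JOIN keeps every row from tasks (the left table); where project_id has no match in projects, the project columns become NULL. Walk through each task:
  - task 1 (Document): project_id=3 -> matches Nimbus
  - task 2 (Plan): project_id=NULL, no match -> kept with NULL
  - task 3 (Optimize): project_id=NULL, no match -> kept with NULL
  - task 4 (Research): project_id=4 -> matches Phoenix
  - task 5 (Audit): project_id=2 -> matches Titan
  - task 6 (Test): project_id=2 -> matches Titan
All 6 rows appear; 2 have NULL project.

SQL:
SELECT a.name, b.name AS project
FROM tasks a
LEFT JOIN projects b ON a.project_id = b.id

Result:
name     | project
---------+--------
Document | Nimbus 
Plan     | NULL   
Optimize | NULL   
Research | Phoenix
Audit    | Titan  
Test     | Titan  


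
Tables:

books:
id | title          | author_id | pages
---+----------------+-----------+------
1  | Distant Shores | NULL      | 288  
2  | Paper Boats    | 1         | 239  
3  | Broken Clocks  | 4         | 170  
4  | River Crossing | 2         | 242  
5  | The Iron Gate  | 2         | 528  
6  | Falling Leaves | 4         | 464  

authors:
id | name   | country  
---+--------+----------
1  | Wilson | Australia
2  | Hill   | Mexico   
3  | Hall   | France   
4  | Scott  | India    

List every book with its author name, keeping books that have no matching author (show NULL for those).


LEFT JOIN keeps every row from books (the left table); where author_id has no match in authors, the author columns become NULL. Walk through each book:
  - book 1 (Distant Shores): author_id=NULL, no match -> kept with NULL
  - book 2 (Paper Boats): author_id=1 -> matches Wilson
  - book 3 (Broken Clocks): author_id=4 -> matches Scott
  - book 4 (River Crossing): author_id=2 -> matches Hill
  - book 5 (The Iron Gate): author_id=2 -> matches Hill
  - book 6 (Falling Leaves): author_id=4 -> matches Scott
All 6 rows appear; 1 has NULL author.

SQL:
SELECT a.title, b.name AS author
FROM books a
LEFT JOIN authors b ON a.author_id = b.id

Result:
title          | author
---------------+-------
Distant Shores | NULL  
Paper Boats    | Wilson
Broken Clocks  | Scott 
River Crossing | Hill  
The Iron Gate  | Hill  
Falling Leaves | Scott 


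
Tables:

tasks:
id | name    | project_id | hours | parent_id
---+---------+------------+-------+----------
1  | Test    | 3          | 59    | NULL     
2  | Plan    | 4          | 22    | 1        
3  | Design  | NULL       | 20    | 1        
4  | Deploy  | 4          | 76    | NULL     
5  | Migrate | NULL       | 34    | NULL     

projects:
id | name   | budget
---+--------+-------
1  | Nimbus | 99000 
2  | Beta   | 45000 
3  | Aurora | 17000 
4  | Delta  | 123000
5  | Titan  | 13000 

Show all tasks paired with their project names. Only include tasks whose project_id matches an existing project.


INNER JOIN keeps only tasks rows whose project_id matches an id in projects. Walk through each task:
  - task 1 (Test): project_id=3 -> matches Aurora
  - task 2 (Plan): project_id=4 -> matches Delta
  - task 3 (Design): project_id=NULL, no match -> dropped
  - task 4 (Deploy): project_id=4 -> matches Delta
  - task 5 (Migrate): project_id=NULL, no match -> dropped
So 2 of 5 rows are dropped.

SQL:
SELECT a.name, b.name AS project
FROM tasks a
INNER JOIN projects b ON a.project_id = b.id

Result:
name   | project
-------+--------
Test   | Aurora 
Plan   | Delta  
Deploy | Delta  


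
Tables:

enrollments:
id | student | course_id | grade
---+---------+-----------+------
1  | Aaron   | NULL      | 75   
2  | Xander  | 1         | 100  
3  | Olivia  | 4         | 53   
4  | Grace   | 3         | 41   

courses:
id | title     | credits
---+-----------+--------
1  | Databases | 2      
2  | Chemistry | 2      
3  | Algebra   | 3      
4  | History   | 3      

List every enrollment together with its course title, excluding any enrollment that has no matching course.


INNER JOIN keeps only enrollments rows whose course_id matches an id in courses. Walk through each enrollment:
  - enrollment 1 (Aaron): course_id=NULL, no match -> dropped
  - enrollment 2 (Xander): course_id=1 -> matches Databases
  - enrollment 3 (Olivia): course_id=4 -> matches History
  - enrollment 4 (Grace): course_id=3 -> matches Algebra
So 1 of 4 rows is dropped.

SQL:
SELECT a.student, b.title AS course
FROM enrollments a
INNER JOIN courses b ON a.course_id = b.id

Result:
student | course   
--------+----------
Xander  | Databases
Olivia  | History  
Grace   | Algebra  


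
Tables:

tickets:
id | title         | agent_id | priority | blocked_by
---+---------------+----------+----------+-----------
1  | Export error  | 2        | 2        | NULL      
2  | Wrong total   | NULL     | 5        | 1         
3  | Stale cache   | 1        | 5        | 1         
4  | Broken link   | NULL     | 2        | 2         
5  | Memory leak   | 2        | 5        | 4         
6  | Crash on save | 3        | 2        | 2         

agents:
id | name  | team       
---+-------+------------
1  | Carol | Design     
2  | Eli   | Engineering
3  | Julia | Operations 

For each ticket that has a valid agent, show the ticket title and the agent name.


INNER JOIN keeps only tickets rows whose agent_id matches an id in agents. Walk through each ticket:
  - ticket 1 (Export error): agent_id=2 -> matches Eli
  - ticket 2 (Wrong total): agent_id=NULL, no match -> dropped
  - ticket 3 (Stale cache): agent_id=1 -> matches Carol
  - ticket 4 (Broken link): agent_id=NULL, no match -> dropped
  - ticket 5 (Memory leak): agent_id=2 -> matches Eli
  - ticket 6 (Crash on save): agent_id=3 -> matches Julia
So 2 of 6 rows are dropped.

SQL:
SELECT a.title, b.name AS agent
FROM tickets a
INNER JOIN agents b ON a.agent_id = b.id

Result:
title         | agent
--------------+------
Export error  | Eli  
Stale cache   | Carol
Memory leak   | Eli  
Crash on save | Julia


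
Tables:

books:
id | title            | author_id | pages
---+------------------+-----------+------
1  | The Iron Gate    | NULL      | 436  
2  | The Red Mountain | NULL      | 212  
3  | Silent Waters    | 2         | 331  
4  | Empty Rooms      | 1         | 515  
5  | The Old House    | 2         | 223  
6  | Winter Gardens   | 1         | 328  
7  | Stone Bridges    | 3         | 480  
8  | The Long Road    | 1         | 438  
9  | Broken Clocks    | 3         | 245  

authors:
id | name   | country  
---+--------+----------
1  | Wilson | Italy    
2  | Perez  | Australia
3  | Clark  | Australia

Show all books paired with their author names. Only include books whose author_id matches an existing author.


INNER JOIN keeps only books rows whose author_id matches an id in authors. Walk through each book:
  - book 1 (The Iron Gate): author_id=NULL, no match -> dropped
  - book 2 (The Red Mountain): author_id=NULL, no match -> dropped
  - book 3 (Silent Waters): author_id=2 -> matches Perez
  - book 4 (Empty Rooms): author_id=1 -> matches Wilson
  - book 5 (The Old House): author_id=2 -> matches Perez
  - book 6 (Winter Gardens): author_id=1 -> matches Wilson
  - book 7 (Stone Bridges): author_id=3 -> matches Clark
  - book 8 (The Long Road): author_id=1 -> matches Wilson
  - book 9 (Broken Clocks): author_id=3 -> matches Clark
So 2 of 9 rows are dropped.

SQL:
SELECT a.title, b.name AS author
FROM books a
INNER JOIN authors b ON a.author_id = b.id

Result:
title          | author
---------------+-------
Silent Waters  | Perez 
Empty Rooms    | Wilson
The Old House  | Perez 
Winter Gardens | Wilson
Stone Bridges  | Clark 
The Long Road  | Wilson
Broken Clocks  | Clark 


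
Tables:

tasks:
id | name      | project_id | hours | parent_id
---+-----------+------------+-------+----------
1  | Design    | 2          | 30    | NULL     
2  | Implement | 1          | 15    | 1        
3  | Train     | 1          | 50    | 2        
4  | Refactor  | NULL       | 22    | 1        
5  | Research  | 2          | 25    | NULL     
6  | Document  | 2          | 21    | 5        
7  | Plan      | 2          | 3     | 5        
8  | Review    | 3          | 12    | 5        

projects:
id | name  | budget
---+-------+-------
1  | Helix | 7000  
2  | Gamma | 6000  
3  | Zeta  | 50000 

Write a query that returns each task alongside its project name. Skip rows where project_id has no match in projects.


INNER JOIN keeps only tasks rows whose project_id matches an id in projects. Walk through each task:
  - task 1 (Design): project_id=2 -> matches Gamma
  - task 2 (Implement): project_id=1 -> matches Helix
  - task 3 (Train): project_id=1 -> matches Helix
  - task 4 (Refactor): project_id=NULL, no match -> dropped
  - task 5 (Research): project_id=2 -> matches Gamma
  - task 6 (Document): project_id=2 -> matches Gamma
  - task 7 (Plan): project_id=2 -> matches Gamma
  - task 8 (Review): project_id=3 -> matches Zeta
So 1 of 8 rows is dropped.

SQL:
SELECT a.name, b.name AS project
FROM tasks a
INNER JOIN projects b ON a.project_id = b.id

Result:
name      | project
----------+--------
Design    | Gamma  
Implement | Helix  
Train     | Helix  
Research  | Gamma  
Document  | Gamma  
Plan      | Gamma  
Review    | Zeta   


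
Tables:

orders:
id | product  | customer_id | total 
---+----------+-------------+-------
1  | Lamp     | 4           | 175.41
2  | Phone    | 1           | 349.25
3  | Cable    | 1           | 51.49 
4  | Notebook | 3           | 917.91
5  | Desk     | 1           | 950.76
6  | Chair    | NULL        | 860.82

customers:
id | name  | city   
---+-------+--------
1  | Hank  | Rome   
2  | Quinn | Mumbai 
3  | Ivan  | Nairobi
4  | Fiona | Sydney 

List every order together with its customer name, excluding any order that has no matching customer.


INNER JOIN keeps only orders rows whose customer_id matches an id in customers. Walk through each order:
  - order 1 (Lamp): customer_id=4 -> matches Fiona
  - order 2 (Phone): customer_id=1 -> matches Hank
  - order 3 (Cable): customer_id=1 -> matches Hank
  - order 4 (Notebook): customer_id=3 -> matches Ivan
  - order 5 (Desk): customer_id=1 -> matches Hank
  - order 6 (Chair): customer_id=NULL, no match -> dropped
So 1 of 6 rows is dropped.

SQL:
SELECT a.product, b.name AS customer
FROM orders a
INNER JOIN customers b ON a.customer_id = b.id

Result:
product  | customer
---------+---------
Lamp     | Fiona   
Phone    | Hank    
Cable    | Hank    
Notebook | Ivan    
Desk     | Hank    


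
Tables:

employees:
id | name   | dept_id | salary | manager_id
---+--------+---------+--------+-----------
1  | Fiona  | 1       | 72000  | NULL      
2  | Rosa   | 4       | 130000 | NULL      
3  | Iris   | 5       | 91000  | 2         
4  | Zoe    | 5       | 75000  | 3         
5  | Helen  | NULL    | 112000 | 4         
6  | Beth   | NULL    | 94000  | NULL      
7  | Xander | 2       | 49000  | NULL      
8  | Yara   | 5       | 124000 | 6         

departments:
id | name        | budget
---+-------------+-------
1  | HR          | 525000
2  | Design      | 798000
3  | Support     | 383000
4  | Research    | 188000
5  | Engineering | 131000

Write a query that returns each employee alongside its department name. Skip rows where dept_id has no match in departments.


INNER JOIN keeps only employees rows whose dept_id matches an id in departments. Walk through each employee:
  - employee 1 (Fiona): dept_id=1 -> matches HR
  - employee 2 (Rosa): dept_id=4 -> matches Research
  - employee 3 (Iris): dept_id=5 -> matches Engineering
  - employee 4 (Zoe): dept_id=5 -> matches Engineering
  - employee 5 (Helen): dept_id=NULL, no match -> dropped
  - employee 6 (Beth): dept_id=NULL, no match -> dropped
  - employee 7 (Xander): dept_id=2 -> matches Design
  - employee 8 (Yara): dept_id=5 -> matches Engineering
So 2 of 8 rows are dropped.

SQL:
SELECT a.name, b.name AS department
FROM employees a
INNER JOIN departments b ON a.dept_id = b.id

Result:
name   | department 
-------+------------
Fiona  | HR         
Rosa   | Research   
Iris   | Engineering
Zoe    | Engineering
Xander | Design     
Yara   | Engineering


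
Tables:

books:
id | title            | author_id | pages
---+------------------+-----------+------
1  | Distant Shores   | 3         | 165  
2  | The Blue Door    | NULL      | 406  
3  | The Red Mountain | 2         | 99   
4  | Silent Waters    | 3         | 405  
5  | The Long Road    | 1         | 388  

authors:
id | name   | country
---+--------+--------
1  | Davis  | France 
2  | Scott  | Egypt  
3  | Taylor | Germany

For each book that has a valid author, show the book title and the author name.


INNER JOIN keeps only books rows whose author_id matches an id in authors. Walk through each book:
  - book 1 (Distant Shores): author_id=3 -> matches Taylor
  - book 2 (The Blue Door): author_id=NULL, no match -> dropped
  - book 3 (The Red Mountain): author_id=2 -> matches Scott
  - book 4 (Silent Waters): author_id=3 -> matches Taylor
  - book 5 (The Long Road): author_id=1 -> matches Davis
So 1 of 5 rows is dropped.

SQL:
SELECT a.title, b.name AS author
FROM books a
INNER JOIN authors b ON a.author_id = b.id

Result:
title            | author
-----------------+-------
Distant Shores   | Taylor
The Red Mountain | Scott 
Silent Waters    | Taylor
The Long Road    | Davis 


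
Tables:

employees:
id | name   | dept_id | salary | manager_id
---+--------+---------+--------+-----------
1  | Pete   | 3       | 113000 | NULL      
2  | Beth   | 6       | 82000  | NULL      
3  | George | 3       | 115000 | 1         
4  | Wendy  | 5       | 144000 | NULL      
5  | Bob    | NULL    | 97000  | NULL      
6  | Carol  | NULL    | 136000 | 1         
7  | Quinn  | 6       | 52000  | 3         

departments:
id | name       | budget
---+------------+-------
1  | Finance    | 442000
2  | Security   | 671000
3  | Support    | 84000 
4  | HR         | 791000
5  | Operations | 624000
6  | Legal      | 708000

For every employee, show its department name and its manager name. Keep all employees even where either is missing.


Two LEFT JOINs from the same base table employees: one to departments via dept_id, one to employees itself via manager_id. Both are LEFT so every employee is preserved.
Match against departments:
  - employee 1 (Pete): dept_id=3 -> matches Support
  - employee 2 (Beth): dept_id=6 -> matches Legal
  - employee 3 (George): dept_id=3 -> matches Support
  - employee 4 (Wendy): dept_id=5 -> matches Operations
  - employee 5 (Bob): dept_id=NULL, no match -> kept with NULL
  - employee 6 (Carol): dept_id=NULL, no match -> kept with NULL
  - employee 7 (Quinn): dept_id=6 -> matches Legal
Match against employees (self):
  - employee 1 (Pete): manager_id=NULL -> NULL
  - employee 2 (Beth): manager_id=NULL -> NULL
  - employee 3 (George): manager_id=1 -> Pete
  - employee 4 (Wendy): manager_id=NULL -> NULL
  - employee 5 (Bob): manager_id=NULL -> NULL
  - employee 6 (Carol): manager_id=1 -> Pete
  - employee 7 (Quinn): manager_id=3 -> George

SQL:
SELECT a.name, b.name AS department, c.name AS manager
FROM employees a
LEFT JOIN departments b ON a.dept_id = b.id
LEFT JOIN employees c ON a.manager_id = c.id

Result:
name   | department | manager
-------+------------+--------
Pete   | Support    | NULL   
Beth   | Legal      | NULL   
George | Support    | Pete   
Wendy  | Operations | NULL   
Bob    | NULL       | NULL   
Carol  | NULL       | Pete   
Quinn  | Legal      | George 


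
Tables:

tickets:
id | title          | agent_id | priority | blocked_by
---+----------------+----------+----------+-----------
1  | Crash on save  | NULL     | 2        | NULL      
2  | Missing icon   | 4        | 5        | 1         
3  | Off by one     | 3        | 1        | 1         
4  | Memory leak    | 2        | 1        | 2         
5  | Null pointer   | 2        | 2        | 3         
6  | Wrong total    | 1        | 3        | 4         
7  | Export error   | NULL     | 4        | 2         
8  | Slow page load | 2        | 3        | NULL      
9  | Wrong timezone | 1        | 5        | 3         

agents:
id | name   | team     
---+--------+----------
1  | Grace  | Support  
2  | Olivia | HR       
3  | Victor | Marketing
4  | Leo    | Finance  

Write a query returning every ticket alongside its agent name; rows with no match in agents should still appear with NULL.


LEFT JOIN keeps every row from tickets (the left table); where agent_id has no match in agents, the agent columns become NULL. Walk through each ticket:
  - ticket 1 (Crash on save): agent_id=NULL, no match -> kept with NULL
  - ticket 2 (Missing icon): agent_id=4 -> matches Leo
  - ticket 3 (Off by one): agent_id=3 -> matches Victor
  - ticket 4 (Memory leak): agent_id=2 -> matches Olivia
  - ticket 5 (Null pointer): agent_id=2 -> matches Olivia
  - ticket 6 (Wrong total): agent_id=1 -> matches Grace
  - ticket 7 (Export error): agent_id=NULL, no match -> kept with NULL
  - ticket 8 (Slow page load): agent_id=2 -> matches Olivia
  - ticket 9 (Wrong timezone): agent_id=1 -> matches Grace
All 9 rows appear; 2 have NULL agent.

SQL:
SELECT a.title, b.name AS agent
FROM tickets a
LEFT JOIN agents b ON a.agent_id = b.id

Result:
title          | agent 
---------------+-------
Crash on save  | NULL  
Missing icon   | Leo   
Off by one     | Victor
Memory leak    | Olivia
Null pointer   | Olivia
Wrong total    | Grace 
Export error   | NULL  
Slow page load | Olivia
Wrong timezone | Grace 


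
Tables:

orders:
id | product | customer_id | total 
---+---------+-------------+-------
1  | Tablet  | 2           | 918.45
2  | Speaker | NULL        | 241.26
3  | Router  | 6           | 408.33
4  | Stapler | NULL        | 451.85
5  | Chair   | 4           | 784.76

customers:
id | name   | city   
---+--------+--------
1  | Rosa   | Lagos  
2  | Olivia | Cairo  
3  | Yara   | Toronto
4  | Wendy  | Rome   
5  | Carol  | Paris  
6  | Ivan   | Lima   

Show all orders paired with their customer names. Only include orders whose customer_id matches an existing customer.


INNER JOIN keeps only orders rows whose customer_id matches an id in customers. Walk through each order:
  - order 1 (Tablet): customer_id=2 -> matches Olivia
  - order 2 (Speaker): customer_id=NULL, no match -> dropped
  - order 3 (Router): customer_id=6 -> matches Ivan
  - order 4 (Stapler): customer_id=NULL, no match -> dropped
  - order 5 (Chair): customer_id=4 -> matches Wendy
So 2 of 5 rows are dropped.

SQL:
SELECT a.product, b.name AS customer
FROM orders a
INNER JOIN customers b ON a.customer_id = b.id

Result:
product | customer
--------+---------
Tablet  | Olivia  
Router  | Ivan    
Chair   | Wendy   


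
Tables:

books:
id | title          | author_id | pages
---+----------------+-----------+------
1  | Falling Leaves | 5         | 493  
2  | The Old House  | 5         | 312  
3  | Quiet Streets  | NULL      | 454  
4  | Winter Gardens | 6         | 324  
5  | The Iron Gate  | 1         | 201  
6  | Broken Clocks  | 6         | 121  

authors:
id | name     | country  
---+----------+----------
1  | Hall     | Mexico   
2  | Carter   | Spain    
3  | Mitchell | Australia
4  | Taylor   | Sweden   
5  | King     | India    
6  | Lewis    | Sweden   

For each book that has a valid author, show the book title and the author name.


INNER JOIN keeps only books rows whose author_id matches an id in authors. Walk through each book:
  - book 1 (Falling Leaves): author_id=5 -> matches King
  - book 2 (The Old House): author_id=5 -> matches King
  - book 3 (Quiet Streets): author_id=NULL, no match -> dropped
  - book 4 (Winter Gardens): author_id=6 -> matches Lewis
  - book 5 (The Iron Gate): author_id=1 -> matches Hall
  - book 6 (Broken Clocks): author_id=6 -> matches Lewis
So 1 of 6 rows is dropped.

SQL:
SELECT a.title, b.name AS author
FROM books a
INNER JOIN authors b ON a.author_id = b.id

Result:
title          | author
---------------+-------
Falling Leaves | King  
The Old House  | King  
Winter Gardens | Lewis 
The Iron Gate  | Hall  
Broken Clocks  | Lewis 


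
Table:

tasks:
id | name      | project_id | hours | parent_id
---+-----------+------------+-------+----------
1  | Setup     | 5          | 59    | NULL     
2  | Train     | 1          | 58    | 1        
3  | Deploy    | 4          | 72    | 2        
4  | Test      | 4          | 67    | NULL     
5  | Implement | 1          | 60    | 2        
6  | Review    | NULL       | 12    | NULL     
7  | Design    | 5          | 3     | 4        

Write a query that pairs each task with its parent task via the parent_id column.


This is a self-join: tasks is joined to a second copy of itself, matching each row's parent_id to another row's id. Use LEFT JOIN so rows with parent_id=NULL are kept.
  - task 1 (Setup): parent_id=NULL -> NULL
  - task 2 (Train): parent_id=1 -> Setup
  - task 3 (Deploy): parent_id=2 -> Train
  - task 4 (Test): parent_id=NULL -> NULL
  - task 5 (Implement): parent_id=2 -> Train
  - task 6 (Review): parent_id=NULL -> NULL
  - task 7 (Design): parent_id=4 -> Test

SQL:
SELECT a.name AS item, b.name AS parent
FROM tasks a
LEFT JOIN tasks b ON a.parent_id = b.id

Result:
item      | parent
----------+-------
Setup     | NULL  
Train     | Setup 
Deploy    | Train 
Test      | NULL  
Implement | Train 
Review    | NULL  
Design    | Test  


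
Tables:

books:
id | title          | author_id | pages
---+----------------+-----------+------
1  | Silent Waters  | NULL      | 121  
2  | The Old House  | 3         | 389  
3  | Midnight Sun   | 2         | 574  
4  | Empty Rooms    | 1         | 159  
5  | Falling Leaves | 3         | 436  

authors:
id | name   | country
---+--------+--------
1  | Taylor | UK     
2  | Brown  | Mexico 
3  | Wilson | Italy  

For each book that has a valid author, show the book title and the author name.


INNER JOIN keeps only books rows whose author_id matches an id in authors. Walk through each book:
  - book 1 (Silent Waters): author_id=NULL, no match -> dropped
  - book 2 (The Old House): author_id=3 -> matches Wilson
  - book 3 (Midnight Sun): author_id=2 -> matches Brown
  - book 4 (Empty Rooms): author_id=1 -> matches Taylor
  - book 5 (Falling Leaves): author_id=3 -> matches Wilson
So 1 of 5 rows is dropped.

SQL:
SELECT a.title, b.name AS author
FROM books a
INNER JOIN authors b ON a.author_id = b.id

Result:
title          | author
---------------+-------
The Old House  | Wilson
Midnight Sun   | Brown 
Empty Rooms    | Taylor
Falling Leaves | Wilson


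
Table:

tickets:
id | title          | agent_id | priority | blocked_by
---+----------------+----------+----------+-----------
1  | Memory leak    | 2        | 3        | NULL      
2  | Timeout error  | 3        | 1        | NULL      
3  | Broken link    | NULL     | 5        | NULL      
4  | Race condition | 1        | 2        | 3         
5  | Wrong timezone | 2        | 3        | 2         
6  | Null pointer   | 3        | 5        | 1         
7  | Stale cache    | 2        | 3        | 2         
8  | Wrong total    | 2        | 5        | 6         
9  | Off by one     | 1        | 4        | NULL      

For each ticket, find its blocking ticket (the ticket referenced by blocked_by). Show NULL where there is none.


This is a self-join: tickets is joined to a second copy of itself, matching each row's blocked_by to another row's id. Use LEFT JOIN so rows with blocked_by=NULL are kept.
  - ticket 1 (Memory leak): blocked_by=NULL -> NULL
  - ticket 2 (Timeout error): blocked_by=NULL -> NULL
  - ticket 3 (Broken link): blocked_by=NULL -> NULL
  - ticket 4 (Race condition): blocked_by=3 -> Broken link
  - ticket 5 (Wrong timezone): blocked_by=2 -> Timeout error
  - ticket 6 (Null pointer): blocked_by=1 -> Memory leak
  - ticket 7 (Stale cache): blocked_by=2 -> Timeout error
  - ticket 8 (Wrong total): blocked_by=6 -> Null pointer
  - ticket 9 (Off by one): blocked_by=NULL -> NULL

SQL:
SELECT a.title AS item, b.title AS blocked_by
FROM tickets a
LEFT JOIN tickets b ON a.blocked_by = b.id

Result:
item           | blocked_by   
---------------+--------------
Memory leak    | NULL         
Timeout error  | NULL         
Broken link    | NULL         
Race condition | Broken link  
Wrong timezone | Timeout error
Null pointer   | Memory leak  
Stale cache    | Timeout error
Wrong total    | Null pointer 
Off by one     | NULL         


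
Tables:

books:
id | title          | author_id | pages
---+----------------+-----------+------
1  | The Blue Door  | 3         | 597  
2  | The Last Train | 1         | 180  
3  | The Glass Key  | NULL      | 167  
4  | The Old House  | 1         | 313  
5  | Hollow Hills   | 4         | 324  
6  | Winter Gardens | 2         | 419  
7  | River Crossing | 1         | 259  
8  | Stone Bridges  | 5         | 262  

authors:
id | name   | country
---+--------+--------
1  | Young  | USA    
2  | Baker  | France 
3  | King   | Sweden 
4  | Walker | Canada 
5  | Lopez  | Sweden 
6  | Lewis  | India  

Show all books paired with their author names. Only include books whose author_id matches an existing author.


INNER JOIN keeps only books rows whose author_id matches an id in authors. Walk through each book:
  - book 1 (The Blue Door): author_id=3 -> matches King
  - book 2 (The Last Train): author_id=1 -> matches Young
  - book 3 (The Glass Key): author_id=NULL, no match -> dropped
  - book 4 (The Old House): author_id=1 -> matches Young
  - book 5 (Hollow Hills): author_id=4 -> matches Walker
  - book 6 (Winter Gardens): author_id=2 -> matches Baker
  - book 7 (River Crossing): author_id=1 -> matches Young
  - book 8 (Stone Bridges): author_id=5 -> matches Lopez
So 1 of 8 rows is dropped.

SQL:
SELECT a.title, b.name AS author
FROM books a
INNER JOIN authors b ON a.author_id = b.id

Result:
title          | author
---------------+-------
The Blue Door  | King  
The Last Train | Young 
The Old House  | Young 
Hollow Hills   | Walker
Winter Gardens | Baker 
River Crossing | Young 
Stone Bridges  | Lopez 


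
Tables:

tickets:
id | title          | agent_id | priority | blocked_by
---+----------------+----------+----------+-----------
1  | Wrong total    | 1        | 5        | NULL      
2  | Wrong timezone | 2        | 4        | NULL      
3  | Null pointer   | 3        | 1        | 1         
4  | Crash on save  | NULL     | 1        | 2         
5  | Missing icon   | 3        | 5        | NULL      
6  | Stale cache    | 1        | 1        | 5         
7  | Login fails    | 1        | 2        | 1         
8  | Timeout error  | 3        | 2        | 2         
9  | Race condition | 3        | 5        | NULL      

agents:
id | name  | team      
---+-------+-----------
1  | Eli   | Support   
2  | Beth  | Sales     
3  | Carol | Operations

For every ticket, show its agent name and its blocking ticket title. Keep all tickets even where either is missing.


Two LEFT JOINs from the same base table tickets: one to agents via agent_id, one to tickets itself via blocked_by. Both are LEFT so every ticket is preserved.
Match against agents:
  - ticket 1 (Wrong total): agent_id=1 -> matches Eli
  - ticket 2 (Wrong timezone): agent_id=2 -> matches Beth
  - ticket 3 (Null pointer): agent_id=3 -> matches Carol
  - ticket 4 (Crash on save): agent_id=NULL, no match -> kept with NULL
  - ticket 5 (Missing icon): agent_id=3 -> matches Carol
  - ticket 6 (Stale cache): agent_id=1 -> matches Eli
  - ticket 7 (Login fails): agent_id=1 -> matches Eli
  - ticket 8 (Timeout error): agent_id=3 -> matches Carol
  - ticket 9 (Race condition): agent_id=3 -> matches Carol
Match against tickets (self):
  - ticket 1 (Wrong total): blocked_by=NULL -> NULL
  - ticket 2 (Wrong timezone): blocked_by=NULL -> NULL
  - ticket 3 (Null pointer): blocked_by=1 -> Wrong total
  - ticket 4 (Crash on save): blocked_by=2 -> Wrong timezone
  - ticket 5 (Missing icon): blocked_by=NULL -> NULL
  - ticket 6 (Stale cache): blocked_by=5 -> Missing icon
  - ticket 7 (Login fails): blocked_by=1 -> Wrong total
  - ticket 8 (Timeout error): blocked_by=2 -> Wrong timezone
  - ticket 9 (Race condition): blocked_by=NULL -> NULL

SQL:
SELECT a.title, b.name AS agent, c.title AS blocked_by
FROM tickets a
LEFT JOIN agents b ON a.agent_id = b.id
LEFT JOIN tickets c ON a.blocked_by = c.id

Result:
title          | agent | blocked_by    
---------------+-------+---------------
Wrong total    | Eli   | NULL          
Wrong timezone | Beth  | NULL          
Null pointer   | Carol | Wrong total   
Crash on save  | NULL  | Wrong timezone
Missing icon   | Carol | NULL          
Stale cache    | Eli   | Missing icon  
Login fails    | Eli   | Wrong total   
Timeout error  | Carol | Wrong timezone
Race condition | Carol | NULL          


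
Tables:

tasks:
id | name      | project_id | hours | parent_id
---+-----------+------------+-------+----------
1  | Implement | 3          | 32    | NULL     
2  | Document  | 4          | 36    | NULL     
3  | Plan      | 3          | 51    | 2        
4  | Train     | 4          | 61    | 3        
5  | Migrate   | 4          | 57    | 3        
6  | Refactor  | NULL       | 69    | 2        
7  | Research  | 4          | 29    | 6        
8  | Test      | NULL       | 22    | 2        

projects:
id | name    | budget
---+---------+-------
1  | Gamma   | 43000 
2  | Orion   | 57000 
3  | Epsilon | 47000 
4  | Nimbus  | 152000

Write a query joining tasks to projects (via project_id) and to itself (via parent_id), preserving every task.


Two LEFT JOINs from the same base table tasks: one to projects via project_id, one to tasks itself via parent_id. Both are LEFT so every task is preserved.
Match against projects:
  - task 1 (Implement): project_id=3 -> matches Epsilon
  - task 2 (Document): project_id=4 -> matches Nimbus
  - task 3 (Plan): project_id=3 -> matches Epsilon
  - task 4 (Train): project_id=4 -> matches Nimbus
  - task 5 (Migrate): project_id=4 -> matches Nimbus
  - task 6 (Refactor): project_id=NULL, no match -> kept with NULL
  - task 7 (Research): project_id=4 -> matches Nimbus
  - task 8 (Test): project_id=NULL, no match -> kept with NULL
Match against tasks (self):
  - task 1 (Implement): parent_id=NULL -> NULL
  - task 2 (Document): parent_id=NULL -> NULL
  - task 3 (Plan): parent_id=2 -> Document
  - task 4 (Train): parent_id=3 -> Plan
  - task 5 (Migrate): parent_id=3 -> Plan
  - task 6 (Refactor): parent_id=2 -> Document
  - task 7 (Research): parent_id=6 -> Refactor
  - task 8 (Test): parent_id=2 -> Document

SQL:
SELECT a.name, b.name AS project, c.name AS parent
FROM tasks a
LEFT JOIN projects b ON a.project_id = b.id
LEFT JOIN tasks c ON a.parent_id = c.id

Result:
name      | project | parent  
----------+---------+---------
Implement | Epsilon | NULL    
Document  | Nimbus  | NULL    
Plan      | Epsilon | Document
Train     | Nimbus  | Plan    
Migrate   | Nimbus  | Plan    
Refactor  | NULL    | Document
Research  | Nimbus  | Refactor
Test      | NULL    | Document


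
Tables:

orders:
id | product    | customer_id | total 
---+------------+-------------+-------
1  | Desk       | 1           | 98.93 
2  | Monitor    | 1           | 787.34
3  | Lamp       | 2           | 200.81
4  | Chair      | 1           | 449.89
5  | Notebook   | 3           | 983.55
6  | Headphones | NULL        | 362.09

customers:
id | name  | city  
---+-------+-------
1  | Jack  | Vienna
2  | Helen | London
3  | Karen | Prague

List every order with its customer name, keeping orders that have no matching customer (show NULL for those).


LEFT JOIN keeps every row from orders (the left table); where customer_id has no match in customers, the customer columns become NULL. Walk through each order:
  - order 1 (Desk): customer_id=1 -> matches Jack
  - order 2 (Monitor): customer_id=1 -> matches Jack
  - order 3 (Lamp): customer_id=2 -> matches Helen
  - order 4 (Chair): customer_id=1 -> matches Jack
  - order 5 (Notebook): customer_id=3 -> matches Karen
  - order 6 (Headphones): customer_id=NULL, no match -> kept with NULL
All 6 rows appear; 1 has NULL customer.

SQL:
SELECT a.product, b.name AS customer
FROM orders a
LEFT JOIN customers b ON a.customer_id = b.id

Result:
product    | customer
-----------+---------
Desk       | Jack    
Monitor    | Jack    
Lamp       | Helen   
Chair      | Jack    
Notebook   | Karen   
Headphones | NULL    


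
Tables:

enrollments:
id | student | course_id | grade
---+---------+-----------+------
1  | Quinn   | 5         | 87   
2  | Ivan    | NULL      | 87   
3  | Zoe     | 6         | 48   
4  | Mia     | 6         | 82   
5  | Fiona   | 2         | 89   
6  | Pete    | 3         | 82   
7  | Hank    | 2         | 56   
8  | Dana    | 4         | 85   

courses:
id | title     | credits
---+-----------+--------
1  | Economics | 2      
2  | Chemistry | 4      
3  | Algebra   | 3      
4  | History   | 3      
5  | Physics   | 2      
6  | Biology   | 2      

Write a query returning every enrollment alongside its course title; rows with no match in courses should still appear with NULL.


LEFT JOIN keeps every row from enrollments (the left table); where course_id has no match in courses, the course columns become NULL. Walk through each enrollment:
  - enrollment 1 (Quinn): course_id=5 -> matches Physics
  - enrollment 2 (Ivan): course_id=NULL, no match -> kept with NULL
  - enrollment 3 (Zoe): course_id=6 -> matches Biology
  - enrollment 4 (Mia): course_id=6 -> matches Biology
  - enrollment 5 (Fiona): course_id=2 -> matches Chemistry
  - enrollment 6 (Pete): course_id=3 -> matches Algebra
  - enrollment 7 (Hank): course_id=2 -> matches Chemistry
  - enrollment 8 (Dana): course_id=4 -> matches History
All 8 rows appear; 1 has NULL course.

SQL:
SELECT a.student, b.title AS course
FROM enrollments a
LEFT JOIN courses b ON a.course_id = b.id

Result:
student | course   
--------+----------
Quinn   | Physics  
Ivan    | NULL     
Zoe     | Biology  
Mia     | Biology  
Fiona   | Chemistry
Pete    | Algebra  
Hank    | Chemistry
Dana    | History  


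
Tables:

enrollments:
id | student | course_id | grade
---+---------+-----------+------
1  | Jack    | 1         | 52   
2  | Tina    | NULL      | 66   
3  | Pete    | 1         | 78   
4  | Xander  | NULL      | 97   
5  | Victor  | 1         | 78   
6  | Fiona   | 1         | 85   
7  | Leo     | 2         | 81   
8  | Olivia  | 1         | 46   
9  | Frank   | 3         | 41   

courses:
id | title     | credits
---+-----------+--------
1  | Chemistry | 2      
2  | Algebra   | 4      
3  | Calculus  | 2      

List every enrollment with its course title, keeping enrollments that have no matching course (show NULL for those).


LEFT JOIN keeps every row from enrollments (the left table); where course_id has no match in courses, the course columns become NULL. Walk through each enrollment:
  - enrollment 1 (Jack): course_id=1 -> matches Chemistry
  - enrollment 2 (Tina): course_id=NULL, no match -> kept with NULL
  - enrollment 3 (Pete): course_id=1 -> matches Chemistry
  - enrollment 4 (Xander): course_id=NULL, no match -> kept with NULL
  - enrollment 5 (Victor): course_id=1 -> matches Chemistry
  - enrollment 6 (Fiona): course_id=1 -> matches Chemistry
  - enrollment 7 (Leo): course_id=2 -> matches Algebra
  - enrollment 8 (Olivia): course_id=1 -> matches Chemistry
  - enrollment 9 (Frank): course_id=3 -> matches Calculus
All 9 rows appear; 2 have NULL course.

SQL:
SELECT a.student, b.title AS course
FROM enrollments a
LEFT JOIN courses b ON a.course_id = b.id

Result:
student | course   
--------+----------
Jack    | Chemistry
Tina    | NULL     
Pete    | Chemistry
Xander  | NULL     
Victor  | Chemistry
Fiona   | Chemistry
Leo     | Algebra  
Olivia  | Chemistry
Frank   | Calculus 


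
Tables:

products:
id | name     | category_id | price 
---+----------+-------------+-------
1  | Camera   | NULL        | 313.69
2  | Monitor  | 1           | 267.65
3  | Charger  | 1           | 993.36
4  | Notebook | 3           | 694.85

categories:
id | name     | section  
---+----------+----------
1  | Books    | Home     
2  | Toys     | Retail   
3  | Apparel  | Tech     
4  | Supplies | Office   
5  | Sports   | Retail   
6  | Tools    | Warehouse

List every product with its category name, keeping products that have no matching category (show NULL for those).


LEFT JOIN keeps every row from products (the left table); where category_id has no match in categories, the category columns become NULL. Walk through each product:
  - product 1 (Camera): category_id=NULL, no match -> kept with NULL
  - product 2 (Monitor): category_id=1 -> matches Books
  - product 3 (Charger): category_id=1 -> matches Books
  - product 4 (Notebook): category_id=3 -> matches Apparel
All 4 rows appear; 1 has NULL category.

SQL:
SELECT a.name, b.name AS category
FROM products a
LEFT JOIN categories b ON a.category_id = b.id

Result:
name     | category
---------+---------
Camera   | NULL    
Monitor  | Books   
Charger  | Books   
Notebook | Apparel 


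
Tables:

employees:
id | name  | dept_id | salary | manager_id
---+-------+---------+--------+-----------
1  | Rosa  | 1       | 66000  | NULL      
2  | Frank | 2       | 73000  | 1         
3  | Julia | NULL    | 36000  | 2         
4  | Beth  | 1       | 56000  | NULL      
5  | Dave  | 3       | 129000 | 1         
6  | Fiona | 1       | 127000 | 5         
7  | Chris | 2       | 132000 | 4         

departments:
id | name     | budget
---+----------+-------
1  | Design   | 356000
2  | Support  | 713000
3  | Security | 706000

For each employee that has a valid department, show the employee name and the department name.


INNER JOIN keeps only employees rows whose dept_id matches an id in departments. Walk through each employee:
  - employee 1 (Rosa): dept_id=1 -> matches Design
  - employee 2 (Frank): dept_id=2 -> matches Support
  - employee 3 (Julia): dept_id=NULL, no match -> dropped
  - employee 4 (Beth): dept_id=1 -> matches Design
  - employee 5 (Dave): dept_id=3 -> matches Security
  - employee 6 (Fiona): dept_id=1 -> matches Design
  - employee 7 (Chris): dept_id=2 -> matches Support
So 1 of 7 rows is dropped.

SQL:
SELECT a.name, b.name AS department
FROM employees a
INNER JOIN departments b ON a.dept_id = b.id

Result:
name  | department
------+-----------
Rosa  | Design    
Frank | Support   
Beth  | Design    
Dave  | Security  
Fiona | Design    
Chris | Support   


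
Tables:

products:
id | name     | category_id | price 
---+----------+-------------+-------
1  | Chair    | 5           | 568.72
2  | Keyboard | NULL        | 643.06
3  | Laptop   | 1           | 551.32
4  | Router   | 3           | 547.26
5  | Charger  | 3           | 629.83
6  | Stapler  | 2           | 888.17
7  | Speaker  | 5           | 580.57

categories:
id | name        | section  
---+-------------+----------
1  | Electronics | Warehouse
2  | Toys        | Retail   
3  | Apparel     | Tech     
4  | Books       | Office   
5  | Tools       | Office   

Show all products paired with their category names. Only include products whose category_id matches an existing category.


INNER JOIN keeps only products rows whose category_id matches an id in categories. Walk through each product:
  - product 1 (Chair): category_id=5 -> matches Tools
  - product 2 (Keyboard): category_id=NULL, no match -> dropped
  - product 3 (Laptop): category_id=1 -> matches Electronics
  - product 4 (Router): category_id=3 -> matches Apparel
  - product 5 (Charger): category_id=3 -> matches Apparel
  - product 6 (Stapler): category_id=2 -> matches Toys
  - product 7 (Speaker): category_id=5 -> matches Tools
So 1 of 7 rows is dropped.

SQL:
SELECT a.name, b.name AS category
FROM products a
INNER JOIN categories b ON a.category_id = b.id

Result:
name    | category   
--------+------------
Chair   | Tools      
Laptop  | Electronics
Router  | Apparel    
Charger | Apparel    
Stapler | Toys       
Speaker | Tools      
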